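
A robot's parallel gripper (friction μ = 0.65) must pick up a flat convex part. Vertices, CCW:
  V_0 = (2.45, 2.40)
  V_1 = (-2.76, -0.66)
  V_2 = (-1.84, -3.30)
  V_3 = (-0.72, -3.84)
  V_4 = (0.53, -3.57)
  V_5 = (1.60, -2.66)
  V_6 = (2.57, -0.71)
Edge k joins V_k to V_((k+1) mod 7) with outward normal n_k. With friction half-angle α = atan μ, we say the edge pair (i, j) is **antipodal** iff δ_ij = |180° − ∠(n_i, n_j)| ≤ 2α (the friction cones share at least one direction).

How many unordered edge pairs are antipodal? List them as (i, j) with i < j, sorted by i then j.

α = atan 0.65 = 33.02°;  2α = 66.05°
n_0 = (-0.5064, +0.8623)
n_1 = (-0.9443, -0.3291)
n_2 = (-0.4343, -0.9008)
n_3 = (+0.2111, -0.9775)
n_4 = (+0.6479, -0.7618)
n_5 = (+0.8953, -0.4454)
n_6 = (+0.9993, +0.0386)
  (0,1): δ = 101.21°  ·
  (0,2): δ = 56.17°  ✓
  (0,3): δ = 18.24°  ✓
  (0,4): δ = 9.95°  ✓
  (0,5): δ = 33.13°  ✓
  (0,6): δ = 61.78°  ✓
  (1,2): δ = 134.95°  ·
  (1,3): δ = 97.02°  ·
  (1,4): δ = 68.83°  ·
  (1,5): δ = 45.66°  ✓
  (1,6): δ = 17.00°  ✓
  (2,3): δ = 142.07°  ·
  (2,4): δ = 113.88°  ·
  (2,5): δ = 90.71°  ·
  (2,6): δ = 62.05°  ✓
  (3,4): δ = 151.81°  ·
  (3,5): δ = 128.64°  ·
  (3,6): δ = 99.98°  ·
  (4,5): δ = 156.83°  ·
  (4,6): δ = 128.17°  ·
  (5,6): δ = 151.34°  ·
antipodal pairs: 8

count = 8; pairs: (0,2), (0,3), (0,4), (0,5), (0,6), (1,5), (1,6), (2,6)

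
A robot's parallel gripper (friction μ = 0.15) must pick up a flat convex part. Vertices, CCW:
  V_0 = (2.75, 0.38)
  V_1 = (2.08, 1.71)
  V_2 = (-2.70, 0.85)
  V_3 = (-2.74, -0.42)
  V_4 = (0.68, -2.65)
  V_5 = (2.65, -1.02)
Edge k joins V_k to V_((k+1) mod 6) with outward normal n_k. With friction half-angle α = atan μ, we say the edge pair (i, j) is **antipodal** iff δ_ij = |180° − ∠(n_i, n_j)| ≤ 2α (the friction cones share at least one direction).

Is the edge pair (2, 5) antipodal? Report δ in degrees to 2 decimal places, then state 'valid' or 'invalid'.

α = atan 0.15 = 8.53°;  2α = 17.06°
edge 2: e_2 = (-0.04, -1.27);  n_2 = (-0.9995, +0.0315)
edge 5: e_5 = (+0.10, +1.40);  n_5 = (+0.9975, -0.0712)
∠(n_2, n_5) = 177.72°
δ = |180° − 177.72°| = 2.28°
2.28° ≤ 2α = 17.06°  →  valid

δ = 2.28°, valid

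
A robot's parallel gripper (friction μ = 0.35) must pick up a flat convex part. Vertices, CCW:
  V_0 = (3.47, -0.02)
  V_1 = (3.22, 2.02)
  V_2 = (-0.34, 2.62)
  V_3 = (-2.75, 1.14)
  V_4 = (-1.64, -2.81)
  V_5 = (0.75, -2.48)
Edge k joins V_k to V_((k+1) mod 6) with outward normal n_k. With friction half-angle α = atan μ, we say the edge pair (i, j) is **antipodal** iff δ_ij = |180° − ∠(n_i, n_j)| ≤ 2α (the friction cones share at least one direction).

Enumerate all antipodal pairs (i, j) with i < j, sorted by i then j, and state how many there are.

count = 4; pairs: (0,3), (1,4), (2,4), (2,5)

α = atan 0.35 = 19.29°;  2α = 38.58°
n_0 = (+0.9926, +0.1216)
n_1 = (+0.1662, +0.9861)
n_2 = (-0.5233, +0.8521)
n_3 = (-0.9627, -0.2705)
n_4 = (+0.1368, -0.9906)
n_5 = (+0.6708, -0.7417)
  (0,1): δ = 106.55°  ·
  (0,2): δ = 65.43°  ·
  (0,3): δ = 8.71°  ✓
  (0,4): δ = 90.87°  ·
  (0,5): δ = 125.14°  ·
  (1,2): δ = 138.88°  ·
  (1,3): δ = 64.74°  ·
  (1,4): δ = 17.43°  ✓
  (1,5): δ = 51.69°  ·
  (2,3): δ = 105.86°  ·
  (2,4): δ = 23.69°  ✓
  (2,5): δ = 10.57°  ✓
  (3,4): δ = 97.83°  ·
  (3,5): δ = 63.57°  ·
  (4,5): δ = 145.73°  ·
antipodal pairs: 4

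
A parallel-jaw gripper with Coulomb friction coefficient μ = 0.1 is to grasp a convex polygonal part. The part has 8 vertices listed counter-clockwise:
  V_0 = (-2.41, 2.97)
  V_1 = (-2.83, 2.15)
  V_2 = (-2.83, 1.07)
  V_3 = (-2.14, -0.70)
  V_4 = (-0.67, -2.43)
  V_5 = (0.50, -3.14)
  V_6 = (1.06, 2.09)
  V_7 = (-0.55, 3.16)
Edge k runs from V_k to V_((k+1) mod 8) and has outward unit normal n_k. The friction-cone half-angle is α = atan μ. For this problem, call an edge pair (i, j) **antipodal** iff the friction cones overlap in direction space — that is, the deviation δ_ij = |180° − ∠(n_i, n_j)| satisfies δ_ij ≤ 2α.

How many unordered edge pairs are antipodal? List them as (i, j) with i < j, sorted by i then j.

α = atan 0.1 = 5.71°;  2α = 11.42°
n_0 = (-0.8900, +0.4559)
n_1 = (-1.0000, -0.0000)
n_2 = (-0.9317, -0.3632)
n_3 = (-0.7620, -0.6475)
n_4 = (-0.5188, -0.8549)
n_5 = (+0.9943, -0.1065)
n_6 = (+0.5535, +0.8328)
n_7 = (-0.1016, +0.9948)
  (0,1): δ = 152.88°  ·
  (0,2): δ = 131.58°  ·
  (0,3): δ = 112.52°  ·
  (0,4): δ = 94.13°  ·
  (0,5): δ = 21.01°  ·
  (0,6): δ = 83.51°  ·
  (0,7): δ = 122.95°  ·
  (1,2): δ = 158.70°  ·
  (1,3): δ = 139.65°  ·
  (1,4): δ = 121.25°  ·
  (1,5): δ = 6.11°  ✓
  (1,6): δ = 56.39°  ·
  (1,7): δ = 95.83°  ·
  (2,3): δ = 160.94°  ·
  (2,4): δ = 142.55°  ·
  (2,5): δ = 27.41°  ·
  (2,6): δ = 35.09°  ·
  (2,7): δ = 74.54°  ·
  (3,4): δ = 161.61°  ·
  (3,5): δ = 46.47°  ·
  (3,6): δ = 16.04°  ·
  (3,7): δ = 55.48°  ·
  (4,5): δ = 64.86°  ·
  (4,6): δ = 2.36°  ✓
  (4,7): δ = 37.08°  ·
  (5,6): δ = 117.50°  ·
  (5,7): δ = 78.06°  ·
  (6,7): δ = 140.56°  ·
antipodal pairs: 2

count = 2; pairs: (1,5), (4,6)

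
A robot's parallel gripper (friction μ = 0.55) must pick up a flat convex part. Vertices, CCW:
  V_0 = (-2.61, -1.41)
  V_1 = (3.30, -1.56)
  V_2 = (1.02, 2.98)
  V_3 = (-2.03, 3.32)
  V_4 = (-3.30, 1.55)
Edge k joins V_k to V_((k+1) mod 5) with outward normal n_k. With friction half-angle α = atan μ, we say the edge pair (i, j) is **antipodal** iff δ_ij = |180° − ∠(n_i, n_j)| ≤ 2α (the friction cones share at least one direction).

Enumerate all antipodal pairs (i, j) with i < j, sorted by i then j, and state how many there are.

count = 3; pairs: (0,2), (0,3), (1,4)

α = atan 0.55 = 28.81°;  2α = 57.62°
n_0 = (-0.0254, -0.9997)
n_1 = (+0.8936, +0.4488)
n_2 = (+0.1108, +0.9938)
n_3 = (-0.8125, +0.5830)
n_4 = (-0.9739, -0.2270)
  (0,1): δ = 61.88°  ·
  (0,2): δ = 4.91°  ✓
  (0,3): δ = 55.79°  ✓
  (0,4): δ = 104.58°  ·
  (1,2): δ = 123.03°  ·
  (1,3): δ = 62.33°  ·
  (1,4): δ = 13.54°  ✓
  (2,3): δ = 119.30°  ·
  (2,4): δ = 70.52°  ·
  (3,4): δ = 131.22°  ·
antipodal pairs: 3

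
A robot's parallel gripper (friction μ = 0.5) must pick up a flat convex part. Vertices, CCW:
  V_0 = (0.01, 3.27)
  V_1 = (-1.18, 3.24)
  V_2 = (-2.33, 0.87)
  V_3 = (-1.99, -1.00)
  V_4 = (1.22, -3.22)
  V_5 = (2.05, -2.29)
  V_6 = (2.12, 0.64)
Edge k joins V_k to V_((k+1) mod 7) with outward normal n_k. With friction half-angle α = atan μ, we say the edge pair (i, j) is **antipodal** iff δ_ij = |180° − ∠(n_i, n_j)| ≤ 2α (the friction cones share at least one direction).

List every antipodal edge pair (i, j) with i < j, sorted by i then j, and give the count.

α = atan 0.5 = 26.57°;  2α = 53.13°
n_0 = (-0.0252, +0.9997)
n_1 = (-0.8997, +0.4366)
n_2 = (-0.9839, -0.1789)
n_3 = (-0.5688, -0.8225)
n_4 = (+0.7461, -0.6659)
n_5 = (+0.9997, -0.0239)
n_6 = (+0.7800, +0.6258)
  (0,1): δ = 117.33°  ·
  (0,2): δ = 81.14°  ·
  (0,3): δ = 36.11°  ✓
  (0,4): δ = 46.81°  ✓
  (0,5): δ = 87.19°  ·
  (0,6): δ = 127.30°  ·
  (1,2): δ = 143.81°  ·
  (1,3): δ = 98.78°  ·
  (1,4): δ = 15.86°  ✓
  (1,5): δ = 24.52°  ✓
  (1,6): δ = 64.62°  ·
  (2,3): δ = 134.97°  ·
  (2,4): δ = 52.05°  ✓
  (2,5): δ = 11.67°  ✓
  (2,6): δ = 28.43°  ✓
  (3,4): δ = 97.08°  ·
  (3,5): δ = 56.70°  ·
  (3,6): δ = 16.59°  ✓
  (4,5): δ = 139.62°  ·
  (4,6): δ = 99.51°  ·
  (5,6): δ = 139.89°  ·
antipodal pairs: 8

count = 8; pairs: (0,3), (0,4), (1,4), (1,5), (2,4), (2,5), (2,6), (3,6)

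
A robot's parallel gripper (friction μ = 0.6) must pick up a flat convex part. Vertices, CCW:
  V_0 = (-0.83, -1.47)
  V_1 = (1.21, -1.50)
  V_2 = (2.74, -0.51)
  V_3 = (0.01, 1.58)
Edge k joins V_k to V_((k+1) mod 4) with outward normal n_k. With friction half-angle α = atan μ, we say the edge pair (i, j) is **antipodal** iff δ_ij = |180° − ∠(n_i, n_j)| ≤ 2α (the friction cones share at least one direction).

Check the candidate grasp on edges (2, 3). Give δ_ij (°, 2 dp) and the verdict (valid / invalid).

δ = 67.96°, invalid

α = atan 0.6 = 30.96°;  2α = 61.93°
edge 2: e_2 = (-2.73, +2.09);  n_2 = (+0.6079, +0.7940)
edge 3: e_3 = (-0.84, -3.05);  n_3 = (-0.9641, +0.2655)
∠(n_2, n_3) = 112.04°
δ = |180° − 112.04°| = 67.96°
67.96° > 2α = 61.93°  →  invalid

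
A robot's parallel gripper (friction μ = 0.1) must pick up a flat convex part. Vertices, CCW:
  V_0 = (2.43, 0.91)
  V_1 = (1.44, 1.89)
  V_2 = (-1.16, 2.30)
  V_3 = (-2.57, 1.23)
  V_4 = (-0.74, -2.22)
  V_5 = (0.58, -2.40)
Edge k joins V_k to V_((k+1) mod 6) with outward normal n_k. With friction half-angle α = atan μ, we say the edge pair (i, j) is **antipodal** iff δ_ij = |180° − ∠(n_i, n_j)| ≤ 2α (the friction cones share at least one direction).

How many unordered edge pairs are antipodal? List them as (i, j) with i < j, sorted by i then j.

count = 1; pairs: (1,4)

α = atan 0.1 = 5.71°;  2α = 11.42°
n_0 = (+0.7035, +0.7107)
n_1 = (+0.1558, +0.9878)
n_2 = (-0.6045, +0.7966)
n_3 = (-0.8834, -0.4686)
n_4 = (-0.1351, -0.9908)
n_5 = (+0.8729, -0.4879)
  (0,1): δ = 144.25°  ·
  (0,2): δ = 98.10°  ·
  (0,3): δ = 17.35°  ·
  (0,4): δ = 36.94°  ·
  (0,5): δ = 105.51°  ·
  (1,2): δ = 133.85°  ·
  (1,3): δ = 53.10°  ·
  (1,4): δ = 1.20°  ✓
  (1,5): δ = 69.76°  ·
  (2,3): δ = 99.25°  ·
  (2,4): δ = 44.96°  ·
  (2,5): δ = 23.61°  ·
  (3,4): δ = 125.71°  ·
  (3,5): δ = 57.14°  ·
  (4,5): δ = 111.44°  ·
antipodal pairs: 1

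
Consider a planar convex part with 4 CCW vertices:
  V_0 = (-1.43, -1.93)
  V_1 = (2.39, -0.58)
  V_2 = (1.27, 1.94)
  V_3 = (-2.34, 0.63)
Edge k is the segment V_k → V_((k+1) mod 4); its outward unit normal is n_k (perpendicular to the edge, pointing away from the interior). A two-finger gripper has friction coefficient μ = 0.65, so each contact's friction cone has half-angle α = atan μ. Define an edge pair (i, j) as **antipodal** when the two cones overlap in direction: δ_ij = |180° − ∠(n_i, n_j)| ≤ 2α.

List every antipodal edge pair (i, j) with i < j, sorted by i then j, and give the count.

α = atan 0.65 = 33.02°;  2α = 66.05°
n_0 = (+0.3332, -0.9429)
n_1 = (+0.9138, +0.4061)
n_2 = (-0.3411, +0.9400)
n_3 = (-0.9422, -0.3349)
  (0,1): δ = 85.50°  ·
  (0,2): δ = 0.48°  ✓
  (0,3): δ = 90.11°  ·
  (1,2): δ = 94.02°  ·
  (1,3): δ = 4.39°  ✓
  (2,3): δ = 90.38°  ·
antipodal pairs: 2

count = 2; pairs: (0,2), (1,3)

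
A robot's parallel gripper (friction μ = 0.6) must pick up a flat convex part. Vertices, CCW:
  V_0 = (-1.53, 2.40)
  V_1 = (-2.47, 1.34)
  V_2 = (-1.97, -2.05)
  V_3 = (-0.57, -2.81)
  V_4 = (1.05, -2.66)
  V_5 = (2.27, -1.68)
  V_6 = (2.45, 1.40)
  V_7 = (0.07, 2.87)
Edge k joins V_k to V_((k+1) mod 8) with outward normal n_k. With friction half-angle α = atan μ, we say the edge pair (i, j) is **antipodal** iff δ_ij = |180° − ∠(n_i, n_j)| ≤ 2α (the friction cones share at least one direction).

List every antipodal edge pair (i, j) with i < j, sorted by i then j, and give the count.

α = atan 0.6 = 30.96°;  2α = 61.93°
n_0 = (-0.7482, +0.6635)
n_1 = (-0.9893, -0.1459)
n_2 = (-0.4771, -0.8789)
n_3 = (+0.0922, -0.9957)
n_4 = (+0.6263, -0.7796)
n_5 = (+0.9983, -0.0583)
n_6 = (+0.5255, +0.8508)
n_7 = (-0.2818, +0.9595)
  (0,1): δ = 130.04°  ·
  (0,2): δ = 76.93°  ·
  (0,3): δ = 43.14°  ✓
  (0,4): δ = 9.66°  ✓
  (0,5): δ = 38.22°  ✓
  (0,6): δ = 99.86°  ·
  (0,7): δ = 147.94°  ·
  (1,2): δ = 126.89°  ·
  (1,3): δ = 93.10°  ·
  (1,4): δ = 59.62°  ✓
  (1,5): δ = 11.73°  ✓
  (1,6): δ = 49.91°  ✓
  (1,7): δ = 97.98°  ·
  (2,3): δ = 146.21°  ·
  (2,4): δ = 112.73°  ·
  (2,5): δ = 64.85°  ·
  (2,6): δ = 3.21°  ✓
  (2,7): δ = 44.87°  ✓
  (3,4): δ = 146.52°  ·
  (3,5): δ = 98.63°  ·
  (3,6): δ = 36.99°  ✓
  (3,7): δ = 11.08°  ✓
  (4,5): δ = 132.12°  ·
  (4,6): δ = 70.48°  ·
  (4,7): δ = 22.40°  ✓
  (5,6): δ = 118.36°  ·
  (5,7): δ = 70.29°  ·
  (6,7): δ = 131.93°  ·
antipodal pairs: 11

count = 11; pairs: (0,3), (0,4), (0,5), (1,4), (1,5), (1,6), (2,6), (2,7), (3,6), (3,7), (4,7)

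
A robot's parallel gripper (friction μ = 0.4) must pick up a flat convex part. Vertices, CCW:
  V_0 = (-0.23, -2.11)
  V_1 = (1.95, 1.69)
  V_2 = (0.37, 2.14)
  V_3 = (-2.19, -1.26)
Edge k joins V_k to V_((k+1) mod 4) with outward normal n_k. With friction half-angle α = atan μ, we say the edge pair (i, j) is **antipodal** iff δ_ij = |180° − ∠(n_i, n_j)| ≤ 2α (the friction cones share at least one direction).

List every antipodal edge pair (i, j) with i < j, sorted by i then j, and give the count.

α = atan 0.4 = 21.80°;  2α = 43.60°
n_0 = (+0.8674, -0.4976)
n_1 = (+0.2739, +0.9618)
n_2 = (-0.7989, +0.6015)
n_3 = (-0.3979, -0.9174)
  (0,1): δ = 76.06°  ·
  (0,2): δ = 7.14°  ✓
  (0,3): δ = 96.40°  ·
  (1,2): δ = 111.08°  ·
  (1,3): δ = 7.55°  ✓
  (2,3): δ = 76.47°  ·
antipodal pairs: 2

count = 2; pairs: (0,2), (1,3)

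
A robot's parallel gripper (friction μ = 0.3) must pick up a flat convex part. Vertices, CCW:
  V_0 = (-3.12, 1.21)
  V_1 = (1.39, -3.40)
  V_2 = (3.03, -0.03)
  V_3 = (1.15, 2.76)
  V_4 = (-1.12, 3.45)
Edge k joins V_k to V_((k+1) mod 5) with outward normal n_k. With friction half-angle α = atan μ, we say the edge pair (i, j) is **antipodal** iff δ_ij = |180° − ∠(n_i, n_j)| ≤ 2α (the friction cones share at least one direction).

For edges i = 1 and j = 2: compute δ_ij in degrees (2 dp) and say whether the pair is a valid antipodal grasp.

δ = 120.08°, invalid

α = atan 0.3 = 16.70°;  2α = 33.40°
edge 1: e_1 = (+1.64, +3.37);  n_1 = (+0.8992, -0.4376)
edge 2: e_2 = (-1.88, +2.79);  n_2 = (+0.8293, +0.5588)
∠(n_1, n_2) = 59.92°
δ = |180° − 59.92°| = 120.08°
120.08° > 2α = 33.40°  →  invalid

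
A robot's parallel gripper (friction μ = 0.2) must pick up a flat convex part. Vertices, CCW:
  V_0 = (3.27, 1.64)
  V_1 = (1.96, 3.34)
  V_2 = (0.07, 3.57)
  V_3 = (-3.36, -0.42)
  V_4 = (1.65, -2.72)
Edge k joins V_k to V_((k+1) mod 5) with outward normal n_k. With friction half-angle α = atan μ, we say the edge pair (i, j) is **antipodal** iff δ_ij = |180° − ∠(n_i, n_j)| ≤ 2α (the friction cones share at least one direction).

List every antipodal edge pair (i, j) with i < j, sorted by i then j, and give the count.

α = atan 0.2 = 11.31°;  2α = 22.62°
n_0 = (+0.7921, +0.6104)
n_1 = (+0.1208, +0.9927)
n_2 = (-0.7583, +0.6519)
n_3 = (-0.4172, -0.9088)
n_4 = (+0.9374, -0.3483)
  (0,1): δ = 134.56°  ·
  (0,2): δ = 78.30°  ·
  (0,3): δ = 27.72°  ·
  (0,4): δ = 122.00°  ·
  (1,2): δ = 123.75°  ·
  (1,3): δ = 17.72°  ✓
  (1,4): δ = 76.56°  ·
  (2,3): δ = 73.98°  ·
  (2,4): δ = 20.30°  ✓
  (3,4): δ = 85.72°  ·
antipodal pairs: 2

count = 2; pairs: (1,3), (2,4)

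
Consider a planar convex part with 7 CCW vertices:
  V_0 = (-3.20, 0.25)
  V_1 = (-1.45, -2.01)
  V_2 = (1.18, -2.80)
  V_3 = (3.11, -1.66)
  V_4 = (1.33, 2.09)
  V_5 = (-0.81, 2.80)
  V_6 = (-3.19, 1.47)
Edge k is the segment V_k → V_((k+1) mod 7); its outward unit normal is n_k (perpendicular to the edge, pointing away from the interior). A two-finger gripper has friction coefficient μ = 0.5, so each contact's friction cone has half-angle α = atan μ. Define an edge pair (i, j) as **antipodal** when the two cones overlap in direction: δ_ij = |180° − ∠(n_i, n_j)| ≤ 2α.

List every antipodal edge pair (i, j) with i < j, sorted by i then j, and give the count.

α = atan 0.5 = 26.57°;  2α = 53.13°
n_0 = (-0.7907, -0.6122)
n_1 = (-0.2877, -0.9577)
n_2 = (+0.5086, -0.8610)
n_3 = (+0.9034, +0.4288)
n_4 = (+0.3149, +0.9491)
n_5 = (-0.4878, +0.8729)
n_6 = (-1.0000, +0.0082)
  (0,1): δ = 144.47°  ·
  (0,2): δ = 97.18°  ·
  (0,3): δ = 12.36°  ✓
  (0,4): δ = 33.89°  ✓
  (0,5): δ = 81.45°  ·
  (0,6): δ = 141.78°  ·
  (1,2): δ = 132.71°  ·
  (1,3): δ = 47.89°  ✓
  (1,4): δ = 1.64°  ✓
  (1,5): δ = 45.92°  ✓
  (1,6): δ = 106.25°  ·
  (2,3): δ = 95.18°  ·
  (2,4): δ = 48.92°  ✓
  (2,5): δ = 1.37°  ✓
  (2,6): δ = 58.96°  ·
  (3,4): δ = 133.75°  ·
  (3,5): δ = 86.19°  ·
  (3,6): δ = 25.86°  ✓
  (4,5): δ = 132.45°  ·
  (4,6): δ = 72.12°  ·
  (5,6): δ = 119.67°  ·
antipodal pairs: 8

count = 8; pairs: (0,3), (0,4), (1,3), (1,4), (1,5), (2,4), (2,5), (3,6)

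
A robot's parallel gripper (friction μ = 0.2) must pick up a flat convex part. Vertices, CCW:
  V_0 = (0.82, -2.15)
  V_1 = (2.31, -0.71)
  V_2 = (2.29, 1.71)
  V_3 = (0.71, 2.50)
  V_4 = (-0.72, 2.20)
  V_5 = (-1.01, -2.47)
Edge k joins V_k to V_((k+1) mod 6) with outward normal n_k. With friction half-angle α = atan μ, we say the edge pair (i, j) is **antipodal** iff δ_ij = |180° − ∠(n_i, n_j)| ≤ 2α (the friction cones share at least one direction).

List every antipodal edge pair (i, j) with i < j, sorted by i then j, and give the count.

α = atan 0.2 = 11.31°;  2α = 22.62°
n_0 = (+0.6949, -0.7191)
n_1 = (+1.0000, +0.0083)
n_2 = (+0.4472, +0.8944)
n_3 = (-0.2053, +0.9787)
n_4 = (-0.9981, +0.0620)
n_5 = (+0.1722, -0.9851)
  (0,1): δ = 133.55°  ·
  (0,2): δ = 70.59°  ·
  (0,3): δ = 32.17°  ·
  (0,4): δ = 42.42°  ·
  (0,5): δ = 145.90°  ·
  (1,2): δ = 117.04°  ·
  (1,3): δ = 78.63°  ·
  (1,4): δ = 4.03°  ✓
  (1,5): δ = 99.45°  ·
  (2,3): δ = 141.59°  ·
  (2,4): δ = 66.99°  ·
  (2,5): δ = 36.48°  ·
  (3,4): δ = 105.40°  ·
  (3,5): δ = 1.93°  ✓
  (4,5): δ = 76.53°  ·
antipodal pairs: 2

count = 2; pairs: (1,4), (3,5)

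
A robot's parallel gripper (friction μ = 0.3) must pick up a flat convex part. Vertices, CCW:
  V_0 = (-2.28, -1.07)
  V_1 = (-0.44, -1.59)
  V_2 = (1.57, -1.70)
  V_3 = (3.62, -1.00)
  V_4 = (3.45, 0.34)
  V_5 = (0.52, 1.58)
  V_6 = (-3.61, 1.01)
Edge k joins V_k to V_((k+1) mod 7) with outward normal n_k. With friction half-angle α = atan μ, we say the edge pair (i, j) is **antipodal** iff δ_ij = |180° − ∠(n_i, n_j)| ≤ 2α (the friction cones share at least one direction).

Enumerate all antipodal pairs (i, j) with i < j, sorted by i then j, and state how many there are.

α = atan 0.3 = 16.70°;  2α = 33.40°
n_0 = (-0.2720, -0.9623)
n_1 = (-0.0546, -0.9985)
n_2 = (+0.3231, -0.9463)
n_3 = (+0.9920, +0.1259)
n_4 = (+0.3897, +0.9209)
n_5 = (-0.1367, +0.9906)
n_6 = (-0.8425, -0.5387)
  (0,1): δ = 167.35°  ·
  (0,2): δ = 145.37°  ·
  (0,3): δ = 66.99°  ·
  (0,4): δ = 7.16°  ✓
  (0,5): δ = 23.64°  ✓
  (0,6): δ = 138.38°  ·
  (1,2): δ = 158.01°  ·
  (1,3): δ = 79.64°  ·
  (1,4): δ = 19.81°  ✓
  (1,5): δ = 10.99°  ✓
  (1,6): δ = 125.73°  ·
  (2,3): δ = 101.62°  ·
  (2,4): δ = 41.79°  ·
  (2,5): δ = 11.00°  ✓
  (2,6): δ = 103.74°  ·
  (3,4): δ = 120.17°  ·
  (3,5): δ = 89.37°  ·
  (3,6): δ = 25.37°  ✓
  (4,5): δ = 149.20°  ·
  (4,6): δ = 34.47°  ·
  (5,6): δ = 65.26°  ·
antipodal pairs: 6

count = 6; pairs: (0,4), (0,5), (1,4), (1,5), (2,5), (3,6)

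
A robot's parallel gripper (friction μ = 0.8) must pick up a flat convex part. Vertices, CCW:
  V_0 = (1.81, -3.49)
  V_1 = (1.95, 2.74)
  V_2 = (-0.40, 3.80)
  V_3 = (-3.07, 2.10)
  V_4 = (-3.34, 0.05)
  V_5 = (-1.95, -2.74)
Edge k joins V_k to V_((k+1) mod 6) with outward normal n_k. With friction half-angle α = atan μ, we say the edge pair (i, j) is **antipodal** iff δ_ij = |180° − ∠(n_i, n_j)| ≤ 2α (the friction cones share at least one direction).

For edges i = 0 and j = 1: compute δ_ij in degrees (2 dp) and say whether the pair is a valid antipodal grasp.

δ = 112.99°, invalid

α = atan 0.8 = 38.66°;  2α = 77.32°
edge 0: e_0 = (+0.14, +6.23);  n_0 = (+0.9997, -0.0225)
edge 1: e_1 = (-2.35, +1.06);  n_1 = (+0.4112, +0.9116)
∠(n_0, n_1) = 67.01°
δ = |180° − 67.01°| = 112.99°
112.99° > 2α = 77.32°  →  invalid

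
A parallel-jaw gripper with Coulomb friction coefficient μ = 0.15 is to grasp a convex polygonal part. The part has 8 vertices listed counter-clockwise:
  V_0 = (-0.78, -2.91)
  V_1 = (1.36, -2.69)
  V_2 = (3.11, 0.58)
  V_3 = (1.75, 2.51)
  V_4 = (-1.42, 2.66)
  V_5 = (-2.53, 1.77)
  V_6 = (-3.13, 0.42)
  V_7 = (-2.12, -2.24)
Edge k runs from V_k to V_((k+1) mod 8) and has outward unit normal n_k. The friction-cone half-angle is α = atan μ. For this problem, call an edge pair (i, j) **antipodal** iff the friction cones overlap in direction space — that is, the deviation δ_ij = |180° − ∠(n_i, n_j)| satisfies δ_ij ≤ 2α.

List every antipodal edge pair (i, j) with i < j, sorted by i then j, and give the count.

count = 3; pairs: (0,3), (1,5), (2,6)

α = atan 0.15 = 8.53°;  2α = 17.06°
n_0 = (+0.1023, -0.9948)
n_1 = (+0.8817, -0.4718)
n_2 = (+0.8174, +0.5760)
n_3 = (+0.0473, +0.9989)
n_4 = (-0.6256, +0.7802)
n_5 = (-0.9138, +0.4061)
n_6 = (-0.9349, -0.3550)
n_7 = (-0.4472, -0.8944)
  (0,1): δ = 124.02°  ·
  (0,2): δ = 60.70°  ·
  (0,3): δ = 8.58°  ✓
  (0,4): δ = 32.85°  ·
  (0,5): δ = 60.17°  ·
  (0,6): δ = 104.92°  ·
  (0,7): δ = 147.57°  ·
  (1,2): δ = 116.67°  ·
  (1,3): δ = 64.55°  ·
  (1,4): δ = 23.12°  ·
  (1,5): δ = 4.19°  ✓
  (1,6): δ = 48.95°  ·
  (1,7): δ = 91.59°  ·
  (2,3): δ = 127.88°  ·
  (2,4): δ = 86.45°  ·
  (2,5): δ = 59.13°  ·
  (2,6): δ = 14.38°  ✓
  (2,7): δ = 28.26°  ·
  (3,4): δ = 138.57°  ·
  (3,5): δ = 111.25°  ·
  (3,6): δ = 66.50°  ·
  (3,7): δ = 23.86°  ·
  (4,5): δ = 152.69°  ·
  (4,6): δ = 107.93°  ·
  (4,7): δ = 65.29°  ·
  (5,6): δ = 135.25°  ·
  (5,7): δ = 92.60°  ·
  (6,7): δ = 137.36°  ·
antipodal pairs: 3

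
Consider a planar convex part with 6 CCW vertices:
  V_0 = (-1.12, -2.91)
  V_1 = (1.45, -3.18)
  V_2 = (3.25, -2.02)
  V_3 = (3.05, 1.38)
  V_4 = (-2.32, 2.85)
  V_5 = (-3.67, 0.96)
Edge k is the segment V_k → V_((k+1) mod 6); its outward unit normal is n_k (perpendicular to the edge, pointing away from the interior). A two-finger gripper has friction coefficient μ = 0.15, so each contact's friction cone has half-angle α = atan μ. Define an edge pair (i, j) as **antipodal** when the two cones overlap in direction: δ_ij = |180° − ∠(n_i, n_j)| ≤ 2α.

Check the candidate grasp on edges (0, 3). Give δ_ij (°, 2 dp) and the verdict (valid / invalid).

δ = 9.31°, valid

α = atan 0.15 = 8.53°;  2α = 17.06°
edge 0: e_0 = (+2.57, -0.27);  n_0 = (-0.1045, -0.9945)
edge 3: e_3 = (-5.37, +1.47);  n_3 = (+0.2640, +0.9645)
∠(n_0, n_3) = 170.69°
δ = |180° − 170.69°| = 9.31°
9.31° ≤ 2α = 17.06°  →  valid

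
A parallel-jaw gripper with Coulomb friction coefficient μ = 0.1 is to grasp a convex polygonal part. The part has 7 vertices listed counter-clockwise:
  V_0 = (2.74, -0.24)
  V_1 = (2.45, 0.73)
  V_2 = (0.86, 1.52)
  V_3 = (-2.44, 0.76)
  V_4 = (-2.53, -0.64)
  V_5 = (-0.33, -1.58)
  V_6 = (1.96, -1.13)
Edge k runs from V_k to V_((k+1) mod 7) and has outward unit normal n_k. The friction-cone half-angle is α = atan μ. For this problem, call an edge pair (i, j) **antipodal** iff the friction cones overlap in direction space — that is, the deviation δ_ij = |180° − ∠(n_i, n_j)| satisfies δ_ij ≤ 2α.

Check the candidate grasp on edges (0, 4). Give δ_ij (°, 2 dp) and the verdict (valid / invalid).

α = atan 0.1 = 5.71°;  2α = 11.42°
edge 0: e_0 = (-0.29, +0.97);  n_0 = (+0.9581, +0.2864)
edge 4: e_4 = (+2.20, -0.94);  n_4 = (-0.3929, -0.9196)
∠(n_0, n_4) = 129.78°
δ = |180° − 129.78°| = 50.22°
50.22° > 2α = 11.42°  →  invalid

δ = 50.22°, invalid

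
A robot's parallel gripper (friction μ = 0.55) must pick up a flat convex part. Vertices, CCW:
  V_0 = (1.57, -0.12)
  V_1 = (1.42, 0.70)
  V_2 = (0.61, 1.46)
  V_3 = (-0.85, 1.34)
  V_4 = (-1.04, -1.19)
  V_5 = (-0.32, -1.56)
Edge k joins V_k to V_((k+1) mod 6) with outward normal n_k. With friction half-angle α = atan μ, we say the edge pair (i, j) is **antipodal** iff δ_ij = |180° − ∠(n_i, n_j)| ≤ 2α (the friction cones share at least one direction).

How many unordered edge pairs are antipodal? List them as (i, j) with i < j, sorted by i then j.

count = 7; pairs: (0,3), (0,4), (1,3), (1,4), (2,4), (2,5), (3,5)

α = atan 0.55 = 28.81°;  2α = 57.62°
n_0 = (+0.9837, +0.1799)
n_1 = (+0.6842, +0.7293)
n_2 = (-0.0819, +0.9966)
n_3 = (-0.9972, +0.0749)
n_4 = (-0.4571, -0.8894)
n_5 = (+0.6060, -0.7954)
  (0,1): δ = 143.54°  ·
  (0,2): δ = 95.67°  ·
  (0,3): δ = 14.66°  ✓
  (0,4): δ = 52.44°  ✓
  (0,5): δ = 116.94°  ·
  (1,2): δ = 132.13°  ·
  (1,3): δ = 51.12°  ✓
  (1,4): δ = 15.98°  ✓
  (1,5): δ = 80.48°  ·
  (2,3): δ = 98.99°  ·
  (2,4): δ = 31.90°  ✓
  (2,5): δ = 32.61°  ✓
  (3,4): δ = 112.90°  ·
  (3,5): δ = 48.40°  ✓
  (4,5): δ = 115.50°  ·
antipodal pairs: 7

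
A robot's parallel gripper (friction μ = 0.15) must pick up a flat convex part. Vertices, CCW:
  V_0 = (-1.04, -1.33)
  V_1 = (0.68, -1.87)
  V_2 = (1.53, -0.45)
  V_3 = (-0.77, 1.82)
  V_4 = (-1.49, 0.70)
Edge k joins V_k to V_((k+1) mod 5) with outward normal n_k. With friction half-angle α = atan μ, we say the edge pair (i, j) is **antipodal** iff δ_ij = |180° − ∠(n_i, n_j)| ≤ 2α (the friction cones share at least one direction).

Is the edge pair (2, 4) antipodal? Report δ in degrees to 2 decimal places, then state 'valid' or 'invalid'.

δ = 32.88°, invalid

α = atan 0.15 = 8.53°;  2α = 17.06°
edge 2: e_2 = (-2.30, +2.27);  n_2 = (+0.7024, +0.7117)
edge 4: e_4 = (+0.45, -2.03);  n_4 = (-0.9763, -0.2164)
∠(n_2, n_4) = 147.12°
δ = |180° − 147.12°| = 32.88°
32.88° > 2α = 17.06°  →  invalid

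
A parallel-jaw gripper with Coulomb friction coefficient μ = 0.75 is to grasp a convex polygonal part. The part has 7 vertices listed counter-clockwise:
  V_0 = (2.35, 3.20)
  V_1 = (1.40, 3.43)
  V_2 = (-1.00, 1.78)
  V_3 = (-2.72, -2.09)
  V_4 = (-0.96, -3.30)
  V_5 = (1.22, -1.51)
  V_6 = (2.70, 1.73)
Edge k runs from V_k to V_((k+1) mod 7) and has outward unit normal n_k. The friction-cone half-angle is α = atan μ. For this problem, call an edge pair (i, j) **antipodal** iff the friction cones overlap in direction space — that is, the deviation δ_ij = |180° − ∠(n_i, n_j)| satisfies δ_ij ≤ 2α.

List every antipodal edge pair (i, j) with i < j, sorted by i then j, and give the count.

count = 10; pairs: (0,3), (0,4), (1,3), (1,4), (1,5), (1,6), (2,4), (2,5), (2,6), (3,6)

α = atan 0.75 = 36.87°;  2α = 73.74°
n_0 = (+0.2353, +0.9719)
n_1 = (-0.5665, +0.8240)
n_2 = (-0.9138, +0.4061)
n_3 = (-0.5665, -0.8240)
n_4 = (+0.6346, -0.7729)
n_5 = (+0.9096, -0.4155)
n_6 = (+0.9728, +0.2316)
  (0,1): δ = 131.88°  ·
  (0,2): δ = 100.35°  ·
  (0,3): δ = 20.90°  ✓
  (0,4): δ = 53.00°  ✓
  (0,5): δ = 79.06°  ·
  (0,6): δ = 117.00°  ·
  (1,2): δ = 148.47°  ·
  (1,3): δ = 69.02°  ✓
  (1,4): δ = 4.88°  ✓
  (1,5): δ = 30.94°  ✓
  (1,6): δ = 68.88°  ✓
  (2,3): δ = 100.55°  ·
  (2,4): δ = 26.65°  ✓
  (2,5): δ = 0.59°  ✓
  (2,6): δ = 37.35°  ✓
  (3,4): δ = 106.10°  ·
  (3,5): δ = 80.04°  ·
  (3,6): δ = 42.10°  ✓
  (4,5): δ = 153.94°  ·
  (4,6): δ = 116.00°  ·
  (5,6): δ = 142.06°  ·
antipodal pairs: 10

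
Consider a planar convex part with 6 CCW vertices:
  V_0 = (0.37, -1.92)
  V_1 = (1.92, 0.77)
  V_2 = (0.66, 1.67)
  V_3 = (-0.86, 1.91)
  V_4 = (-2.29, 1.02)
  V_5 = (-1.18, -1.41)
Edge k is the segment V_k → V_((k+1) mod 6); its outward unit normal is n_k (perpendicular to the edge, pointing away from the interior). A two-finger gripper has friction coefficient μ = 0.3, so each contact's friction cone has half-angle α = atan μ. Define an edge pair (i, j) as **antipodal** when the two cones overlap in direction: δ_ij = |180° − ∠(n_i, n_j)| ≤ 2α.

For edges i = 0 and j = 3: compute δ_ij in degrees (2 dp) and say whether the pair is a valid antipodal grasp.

α = atan 0.3 = 16.70°;  2α = 33.40°
edge 0: e_0 = (+1.55, +2.69);  n_0 = (+0.8665, -0.4993)
edge 3: e_3 = (-1.43, -0.89);  n_3 = (-0.5284, +0.8490)
∠(n_0, n_3) = 151.85°
δ = |180° − 151.85°| = 28.15°
28.15° ≤ 2α = 33.40°  →  valid

δ = 28.15°, valid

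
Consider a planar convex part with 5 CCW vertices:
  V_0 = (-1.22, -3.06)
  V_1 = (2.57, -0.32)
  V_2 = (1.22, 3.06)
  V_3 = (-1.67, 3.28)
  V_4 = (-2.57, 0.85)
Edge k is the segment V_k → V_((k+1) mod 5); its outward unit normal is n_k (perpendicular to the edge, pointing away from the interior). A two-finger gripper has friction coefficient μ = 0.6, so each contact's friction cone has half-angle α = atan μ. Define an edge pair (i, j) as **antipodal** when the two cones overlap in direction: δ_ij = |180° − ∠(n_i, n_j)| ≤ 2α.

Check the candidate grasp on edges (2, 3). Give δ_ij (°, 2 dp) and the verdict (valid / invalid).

α = atan 0.6 = 30.96°;  2α = 61.93°
edge 2: e_2 = (-2.89, +0.22);  n_2 = (+0.0759, +0.9971)
edge 3: e_3 = (-0.90, -2.43);  n_3 = (-0.9377, +0.3473)
∠(n_2, n_3) = 74.03°
δ = |180° − 74.03°| = 105.97°
105.97° > 2α = 61.93°  →  invalid

δ = 105.97°, invalid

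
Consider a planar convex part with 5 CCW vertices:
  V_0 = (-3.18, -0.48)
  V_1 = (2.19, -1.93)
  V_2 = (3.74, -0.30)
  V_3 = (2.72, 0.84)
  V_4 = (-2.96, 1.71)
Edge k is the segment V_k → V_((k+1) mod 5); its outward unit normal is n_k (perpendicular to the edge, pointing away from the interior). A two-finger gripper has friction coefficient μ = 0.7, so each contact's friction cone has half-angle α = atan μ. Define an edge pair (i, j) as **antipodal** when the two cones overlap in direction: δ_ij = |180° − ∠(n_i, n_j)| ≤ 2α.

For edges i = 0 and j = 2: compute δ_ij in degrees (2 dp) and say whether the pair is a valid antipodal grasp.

δ = 33.07°, valid

α = atan 0.7 = 34.99°;  2α = 69.98°
edge 0: e_0 = (+5.37, -1.45);  n_0 = (-0.2607, -0.9654)
edge 2: e_2 = (-1.02, +1.14);  n_2 = (+0.7452, +0.6668)
∠(n_0, n_2) = 146.93°
δ = |180° − 146.93°| = 33.07°
33.07° ≤ 2α = 69.98°  →  valid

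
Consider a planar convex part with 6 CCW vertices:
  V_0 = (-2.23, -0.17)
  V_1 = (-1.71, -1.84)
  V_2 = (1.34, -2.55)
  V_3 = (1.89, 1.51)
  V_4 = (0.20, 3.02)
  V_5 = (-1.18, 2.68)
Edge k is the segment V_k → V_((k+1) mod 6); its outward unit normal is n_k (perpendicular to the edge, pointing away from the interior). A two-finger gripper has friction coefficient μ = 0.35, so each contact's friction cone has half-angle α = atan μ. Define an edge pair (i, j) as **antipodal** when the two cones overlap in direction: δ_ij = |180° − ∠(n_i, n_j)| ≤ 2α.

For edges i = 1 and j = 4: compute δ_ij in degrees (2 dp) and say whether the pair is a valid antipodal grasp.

δ = 26.95°, valid

α = atan 0.35 = 19.29°;  2α = 38.58°
edge 1: e_1 = (+3.05, -0.71);  n_1 = (-0.2267, -0.9740)
edge 4: e_4 = (-1.38, -0.34);  n_4 = (-0.2392, +0.9710)
∠(n_1, n_4) = 153.05°
δ = |180° − 153.05°| = 26.95°
26.95° ≤ 2α = 38.58°  →  valid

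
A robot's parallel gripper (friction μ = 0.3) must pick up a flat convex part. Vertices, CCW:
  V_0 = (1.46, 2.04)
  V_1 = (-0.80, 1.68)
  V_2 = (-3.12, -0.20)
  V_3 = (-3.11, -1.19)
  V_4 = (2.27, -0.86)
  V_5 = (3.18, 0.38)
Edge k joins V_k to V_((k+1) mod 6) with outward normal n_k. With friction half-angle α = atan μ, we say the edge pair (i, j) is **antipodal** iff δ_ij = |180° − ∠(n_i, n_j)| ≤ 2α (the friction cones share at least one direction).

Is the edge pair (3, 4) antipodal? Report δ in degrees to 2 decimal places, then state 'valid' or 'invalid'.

δ = 129.78°, invalid

α = atan 0.3 = 16.70°;  2α = 33.40°
edge 3: e_3 = (+5.38, +0.33);  n_3 = (+0.0612, -0.9981)
edge 4: e_4 = (+0.91, +1.24);  n_4 = (+0.8062, -0.5916)
∠(n_3, n_4) = 50.22°
δ = |180° − 50.22°| = 129.78°
129.78° > 2α = 33.40°  →  invalid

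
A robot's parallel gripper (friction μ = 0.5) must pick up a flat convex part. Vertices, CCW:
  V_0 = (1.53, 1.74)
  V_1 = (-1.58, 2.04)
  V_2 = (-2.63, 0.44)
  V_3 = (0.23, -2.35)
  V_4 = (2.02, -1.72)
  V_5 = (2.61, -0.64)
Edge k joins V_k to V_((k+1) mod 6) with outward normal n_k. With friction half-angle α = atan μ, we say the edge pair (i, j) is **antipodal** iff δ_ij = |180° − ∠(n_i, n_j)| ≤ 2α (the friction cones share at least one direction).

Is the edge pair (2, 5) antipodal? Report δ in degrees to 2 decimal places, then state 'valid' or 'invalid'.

α = atan 0.5 = 26.57°;  2α = 53.13°
edge 2: e_2 = (+2.86, -2.79);  n_2 = (-0.6983, -0.7158)
edge 5: e_5 = (-1.08, +2.38);  n_5 = (+0.9106, +0.4132)
∠(n_2, n_5) = 158.70°
δ = |180° − 158.70°| = 21.30°
21.30° ≤ 2α = 53.13°  →  valid

δ = 21.30°, valid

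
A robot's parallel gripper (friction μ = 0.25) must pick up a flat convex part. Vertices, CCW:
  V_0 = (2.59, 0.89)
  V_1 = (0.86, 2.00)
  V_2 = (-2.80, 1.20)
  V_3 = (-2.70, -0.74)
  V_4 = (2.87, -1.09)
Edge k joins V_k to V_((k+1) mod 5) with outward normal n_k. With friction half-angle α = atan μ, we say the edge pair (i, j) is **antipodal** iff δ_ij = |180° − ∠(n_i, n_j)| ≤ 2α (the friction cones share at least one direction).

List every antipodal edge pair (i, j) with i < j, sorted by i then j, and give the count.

count = 2; pairs: (1,3), (2,4)

α = atan 0.25 = 14.04°;  2α = 28.07°
n_0 = (+0.5400, +0.8417)
n_1 = (-0.2135, +0.9769)
n_2 = (-0.9987, -0.0515)
n_3 = (-0.0627, -0.9980)
n_4 = (+0.9901, +0.1400)
  (0,1): δ = 134.99°  ·
  (0,2): δ = 54.36°  ·
  (0,3): δ = 29.09°  ·
  (0,4): δ = 130.73°  ·
  (1,2): δ = 99.38°  ·
  (1,3): δ = 15.93°  ✓
  (1,4): δ = 85.72°  ·
  (2,3): δ = 96.55°  ·
  (2,4): δ = 5.10°  ✓
  (3,4): δ = 78.36°  ·
antipodal pairs: 2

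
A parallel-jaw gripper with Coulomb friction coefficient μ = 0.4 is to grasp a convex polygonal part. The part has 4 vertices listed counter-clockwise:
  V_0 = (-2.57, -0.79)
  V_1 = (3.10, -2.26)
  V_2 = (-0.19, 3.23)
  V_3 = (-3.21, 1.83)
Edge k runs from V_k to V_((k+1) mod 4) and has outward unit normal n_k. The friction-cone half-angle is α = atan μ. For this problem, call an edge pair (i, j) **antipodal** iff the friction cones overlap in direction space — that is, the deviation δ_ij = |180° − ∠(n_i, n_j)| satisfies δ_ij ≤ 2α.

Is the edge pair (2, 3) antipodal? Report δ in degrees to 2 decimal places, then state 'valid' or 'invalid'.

α = atan 0.4 = 21.80°;  2α = 43.60°
edge 2: e_2 = (-3.02, -1.40);  n_2 = (-0.4206, +0.9073)
edge 3: e_3 = (+0.64, -2.62);  n_3 = (-0.9714, -0.2373)
∠(n_2, n_3) = 78.86°
δ = |180° − 78.86°| = 101.14°
101.14° > 2α = 43.60°  →  invalid

δ = 101.14°, invalid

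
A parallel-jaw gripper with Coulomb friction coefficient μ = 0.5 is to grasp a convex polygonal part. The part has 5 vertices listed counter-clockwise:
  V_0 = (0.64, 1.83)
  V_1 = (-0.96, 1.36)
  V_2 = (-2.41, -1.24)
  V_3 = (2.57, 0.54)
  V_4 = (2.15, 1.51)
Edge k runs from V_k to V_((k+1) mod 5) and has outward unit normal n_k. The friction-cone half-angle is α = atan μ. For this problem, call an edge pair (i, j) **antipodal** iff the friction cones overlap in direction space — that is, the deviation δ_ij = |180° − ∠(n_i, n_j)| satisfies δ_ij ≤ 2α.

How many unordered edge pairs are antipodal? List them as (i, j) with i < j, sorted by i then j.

count = 4; pairs: (0,2), (1,2), (1,3), (2,4)

α = atan 0.5 = 26.57°;  2α = 53.13°
n_0 = (-0.2818, +0.9595)
n_1 = (-0.8734, +0.4871)
n_2 = (+0.3366, -0.9417)
n_3 = (+0.9177, +0.3973)
n_4 = (+0.2073, +0.9783)
  (0,1): δ = 135.52°  ·
  (0,2): δ = 3.30°  ✓
  (0,3): δ = 97.04°  ·
  (0,4): δ = 151.66°  ·
  (1,2): δ = 41.18°  ✓
  (1,3): δ = 52.56°  ✓
  (1,4): δ = 107.18°  ·
  (2,3): δ = 86.26°  ·
  (2,4): δ = 31.63°  ✓
  (3,4): δ = 125.38°  ·
antipodal pairs: 4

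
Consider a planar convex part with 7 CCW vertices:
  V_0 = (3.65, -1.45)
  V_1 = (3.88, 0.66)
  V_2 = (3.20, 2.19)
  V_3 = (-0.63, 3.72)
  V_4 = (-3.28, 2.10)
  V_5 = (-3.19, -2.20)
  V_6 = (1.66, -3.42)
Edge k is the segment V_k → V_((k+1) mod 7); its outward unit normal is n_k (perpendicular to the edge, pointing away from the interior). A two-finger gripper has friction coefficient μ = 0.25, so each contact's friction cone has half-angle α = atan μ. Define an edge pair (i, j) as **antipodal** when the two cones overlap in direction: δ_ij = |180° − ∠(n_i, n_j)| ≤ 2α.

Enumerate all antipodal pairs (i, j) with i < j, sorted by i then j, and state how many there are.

α = atan 0.25 = 14.04°;  2α = 28.07°
n_0 = (+0.9941, -0.1084)
n_1 = (+0.9138, +0.4061)
n_2 = (+0.3710, +0.9286)
n_3 = (-0.5216, +0.8532)
n_4 = (-0.9998, -0.0209)
n_5 = (-0.2439, -0.9698)
n_6 = (+0.7035, -0.7107)
  (0,1): δ = 149.82°  ·
  (0,2): δ = 105.55°  ·
  (0,3): δ = 52.34°  ·
  (0,4): δ = 7.42°  ✓
  (0,5): δ = 82.10°  ·
  (0,6): δ = 140.93°  ·
  (1,2): δ = 135.74°  ·
  (1,3): δ = 82.52°  ·
  (1,4): δ = 22.76°  ✓
  (1,5): δ = 51.92°  ·
  (1,6): δ = 110.75°  ·
  (2,3): δ = 126.79°  ·
  (2,4): δ = 67.03°  ·
  (2,5): δ = 7.66°  ✓
  (2,6): δ = 66.49°  ·
  (3,4): δ = 120.24°  ·
  (3,5): δ = 45.56°  ·
  (3,6): δ = 13.27°  ✓
  (4,5): δ = 105.32°  ·
  (4,6): δ = 46.49°  ·
  (5,6): δ = 121.17°  ·
antipodal pairs: 4

count = 4; pairs: (0,4), (1,4), (2,5), (3,6)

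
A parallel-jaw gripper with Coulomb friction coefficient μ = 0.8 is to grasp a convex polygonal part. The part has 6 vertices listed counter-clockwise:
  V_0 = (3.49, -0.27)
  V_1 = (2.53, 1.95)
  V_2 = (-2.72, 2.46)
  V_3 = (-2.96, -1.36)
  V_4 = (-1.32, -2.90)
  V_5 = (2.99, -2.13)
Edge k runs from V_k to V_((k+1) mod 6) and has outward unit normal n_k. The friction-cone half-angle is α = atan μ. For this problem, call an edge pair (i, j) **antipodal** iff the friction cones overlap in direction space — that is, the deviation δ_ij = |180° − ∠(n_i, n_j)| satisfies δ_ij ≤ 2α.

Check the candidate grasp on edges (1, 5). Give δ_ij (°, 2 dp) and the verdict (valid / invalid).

δ = 80.50°, invalid

α = atan 0.8 = 38.66°;  2α = 77.32°
edge 1: e_1 = (-5.25, +0.51);  n_1 = (+0.0967, +0.9953)
edge 5: e_5 = (+0.50, +1.86);  n_5 = (+0.9657, -0.2596)
∠(n_1, n_5) = 99.50°
δ = |180° − 99.50°| = 80.50°
80.50° > 2α = 77.32°  →  invalid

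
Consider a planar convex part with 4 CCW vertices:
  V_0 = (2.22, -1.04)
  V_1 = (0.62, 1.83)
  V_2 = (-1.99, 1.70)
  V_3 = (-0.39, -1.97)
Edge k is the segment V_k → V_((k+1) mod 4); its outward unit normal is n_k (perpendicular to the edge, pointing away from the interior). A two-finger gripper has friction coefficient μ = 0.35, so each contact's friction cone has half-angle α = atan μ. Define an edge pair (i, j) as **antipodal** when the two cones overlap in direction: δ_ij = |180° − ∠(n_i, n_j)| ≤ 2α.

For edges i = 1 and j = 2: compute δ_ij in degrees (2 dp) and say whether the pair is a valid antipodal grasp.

α = atan 0.35 = 19.29°;  2α = 38.58°
edge 1: e_1 = (-2.61, -0.13);  n_1 = (-0.0497, +0.9988)
edge 2: e_2 = (+1.60, -3.67);  n_2 = (-0.9167, -0.3996)
∠(n_1, n_2) = 110.70°
δ = |180° − 110.70°| = 69.30°
69.30° > 2α = 38.58°  →  invalid

δ = 69.30°, invalid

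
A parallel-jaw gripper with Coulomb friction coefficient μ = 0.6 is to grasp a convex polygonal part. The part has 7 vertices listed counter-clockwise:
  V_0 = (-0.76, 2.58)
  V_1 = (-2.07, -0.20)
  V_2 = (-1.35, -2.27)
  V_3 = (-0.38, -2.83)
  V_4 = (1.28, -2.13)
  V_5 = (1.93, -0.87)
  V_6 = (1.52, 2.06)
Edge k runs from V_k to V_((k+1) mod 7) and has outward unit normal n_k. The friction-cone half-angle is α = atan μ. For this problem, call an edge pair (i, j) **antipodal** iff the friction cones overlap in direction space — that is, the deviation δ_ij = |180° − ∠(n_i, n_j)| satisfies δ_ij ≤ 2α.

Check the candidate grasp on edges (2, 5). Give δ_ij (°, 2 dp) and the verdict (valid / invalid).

α = atan 0.6 = 30.96°;  2α = 61.93°
edge 2: e_2 = (+0.97, -0.56);  n_2 = (-0.5000, -0.8660)
edge 5: e_5 = (-0.41, +2.93);  n_5 = (+0.9904, +0.1386)
∠(n_2, n_5) = 127.96°
δ = |180° − 127.96°| = 52.04°
52.04° ≤ 2α = 61.93°  →  valid

δ = 52.04°, valid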